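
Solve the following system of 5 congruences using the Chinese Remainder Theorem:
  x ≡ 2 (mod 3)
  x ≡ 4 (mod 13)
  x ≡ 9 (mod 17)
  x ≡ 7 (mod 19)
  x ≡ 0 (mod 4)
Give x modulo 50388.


Product of moduli M = 3 · 13 · 17 · 19 · 4 = 50388.
Merge one congruence at a time:
  Start: x ≡ 2 (mod 3).
  Combine with x ≡ 4 (mod 13); new modulus lcm = 39.
    Write x = 2 + 3·t and substitute into x ≡ 4 (mod 13): 3·t ≡ 4 − 2 = 2 (mod 13).
    The inverse of 3 mod 13 is 9 (since 3·9 = 27 = 2·13 + 1), so t ≡ 9·2 = 18 ≡ 5 (mod 13).
    Then x = 2 + 3·5 = 17, valid modulo lcm(3, 13) = 39: x ≡ 17 (mod 39).
  Combine with x ≡ 9 (mod 17); new modulus lcm = 663.
    Write x = 17 + 39·t and substitute into x ≡ 9 (mod 17): 39·t ≡ 9 − 17 = -8 (mod 17).
    Reduce coefficients mod 17: 5·t ≡ 9 (mod 17).
    The inverse of 5 mod 17 is 7 (since 5·7 = 35 = 2·17 + 1), so t ≡ 7·9 = 63 ≡ 12 (mod 17).
    Then x = 17 + 39·12 = 485, valid modulo lcm(39, 17) = 663: x ≡ 485 (mod 663).
  Combine with x ≡ 7 (mod 19); new modulus lcm = 12597.
    Write x = 485 + 663·t and substitute into x ≡ 7 (mod 19): 663·t ≡ 7 − 485 = -478 (mod 19).
    Reduce coefficients mod 19: 17·t ≡ 16 (mod 19).
    The inverse of 17 mod 19 is 9 (since 17·9 = 153 = 8·19 + 1), so t ≡ 9·16 = 144 ≡ 11 (mod 19).
    Then x = 485 + 663·11 = 7778, valid modulo lcm(663, 19) = 12597: x ≡ 7778 (mod 12597).
  Combine with x ≡ 0 (mod 4); new modulus lcm = 50388.
    Write x = 7778 + 12597·t and substitute into x ≡ 0 (mod 4): 12597·t ≡ 0 − 7778 = -7778 (mod 4).
    Reduce coefficients mod 4: 1·t ≡ 2 (mod 4).
    So t ≡ 2 (mod 4).
    Then x = 7778 + 12597·2 = 32972, valid modulo lcm(12597, 4) = 50388: x ≡ 32972 (mod 50388).
Verify against each original: 32972 mod 3 = 2, 32972 mod 13 = 4, 32972 mod 17 = 9, 32972 mod 19 = 7, 32972 mod 4 = 0.

x ≡ 32972 (mod 50388).


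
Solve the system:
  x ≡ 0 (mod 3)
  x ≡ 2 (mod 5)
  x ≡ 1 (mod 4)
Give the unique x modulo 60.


Moduli 3, 5, 4 are pairwise coprime; by CRT there is a unique solution modulo M = 3 · 5 · 4 = 60.
Solve pairwise, accumulating the modulus:
  Start with x ≡ 0 (mod 3).
  Combine with x ≡ 2 (mod 5): since gcd(3, 5) = 1, we get a unique residue mod 15.
    Write x = 0 + 3·t and substitute into x ≡ 2 (mod 5): 3·t ≡ 2 − 0 = 2 (mod 5).
    The inverse of 3 mod 5 is 2 (since 3·2 = 6 = 1·5 + 1), so t ≡ 2·2 = 4 ≡ 4 (mod 5).
    Then x = 0 + 3·4 = 12, valid modulo lcm(3, 5) = 15: x ≡ 12 (mod 15).
  Combine with x ≡ 1 (mod 4): since gcd(15, 4) = 1, we get a unique residue mod 60.
    Write x = 12 + 15·t and substitute into x ≡ 1 (mod 4): 15·t ≡ 1 − 12 = -11 (mod 4).
    Reduce coefficients mod 4: 3·t ≡ 1 (mod 4).
    The inverse of 3 mod 4 is 3 (since 3·3 = 9 = 2·4 + 1), so t ≡ 3·1 = 3 ≡ 3 (mod 4).
    Then x = 12 + 15·3 = 57, valid modulo lcm(15, 4) = 60: x ≡ 57 (mod 60).
Verify: 57 mod 3 = 0 ✓, 57 mod 5 = 2 ✓, 57 mod 4 = 1 ✓.

x ≡ 57 (mod 60).


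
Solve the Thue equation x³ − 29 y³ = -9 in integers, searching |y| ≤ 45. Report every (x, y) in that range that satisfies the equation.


The equation is x³ - 29y³ = -9. For fixed y, x³ = 29·y³ − 9, so a solution requires the RHS to be a perfect cube.
Strategy: iterate y from -45 to 45, compute RHS = 29·y³ − 9, and check whether it is a (positive or negative) perfect cube.
Check small values of y:
  y = 0: RHS = -9 is not a perfect cube.
  y = 1: RHS = 20 is not a perfect cube.
  y = -1: RHS = -38 is not a perfect cube.
  y = 2: RHS = 223 is not a perfect cube.
  y = -2: RHS = -241 is not a perfect cube.
  y = 3: RHS = 774 is not a perfect cube.
  y = -3: RHS = -792 is not a perfect cube.
Continuing the search up to |y| = 45 finds no solutions either.
No (x, y) in the scanned range satisfies the equation.

No integer solutions with |y| ≤ 45.


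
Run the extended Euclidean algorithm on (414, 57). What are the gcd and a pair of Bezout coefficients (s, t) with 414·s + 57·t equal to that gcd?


Euclidean algorithm on (414, 57) — divide until remainder is 0:
  414 = 7 · 57 + 15
  57 = 3 · 15 + 12
  15 = 1 · 12 + 3
  12 = 4 · 3 + 0
gcd(414, 57) = 3.
Track Bezout coefficients alongside the remainders: start with r₀ = 414 = a·1 + b·0 (s = 1, t = 0) and r₁ = 57 = a·0 + b·1 (s = 0, t = 1); each new remainder r_{k+1} = r_{k-1} − q_k·r_k inherits s_{k+1} = s_{k-1} − q_k·s_k, t_{k+1} = t_{k-1} − q_k·t_k, so r_k = a·s_k + b·t_k at every step:
  q = 7: r = 15, s = 1 − 7·0 = 1, t = 0 − 7·1 = -7  (check: 414·1 + 57·(-7) = 15)
  q = 3: r = 12, s = 0 − 3·1 = -3, t = 1 − 3·(-7) = 22  (check: 414·(-3) + 57·22 = 12)
  q = 1: r = 3, s = 1 − 1·(-3) = 4, t = -7 − 1·22 = -29  (check: 414·4 + 57·(-29) = 3)
The row with r = 3 (the gcd) gives the Bezout coefficients s = 4, t = -29.
Result: 414 · (4) + 57 · (-29) = 3.

gcd(414, 57) = 3; s = 4, t = -29 (check: 414·4 + 57·(-29) = 3).


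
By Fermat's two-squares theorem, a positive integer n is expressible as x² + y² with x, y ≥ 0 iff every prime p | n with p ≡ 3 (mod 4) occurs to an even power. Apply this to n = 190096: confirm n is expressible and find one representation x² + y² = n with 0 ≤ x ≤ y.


Step 1: Factor n = 190096 = 2^4 · 109^2.
Step 2: Check the mod-4 condition on each prime factor: 2 = 2 (special); 109 ≡ 1 (mod 4), exponent 2.
All primes ≡ 3 (mod 4) appear to even exponent (or don't appear), so by the two-squares theorem n IS expressible as a sum of two squares.
Step 3: Build a representation. Group n = k² · m with k = 4 and m = 109 · 109 = 11881 (a product of primes ≡ 1 (mod 4)); a representation of m scales to one of n via (k·x)² + (k·y)² = k²(x² + y²). Each prime p ≡ 1 (mod 4) is itself a sum of two squares; find a² by testing p − a² for a perfect square:
  109: 109 − 1² = 108, 109 − 2² = 105, 109 − 3² = 100 = 10² ⇒ 109 = 3² + 10².
  Combine using the Brahmagupta–Fibonacci identity (a² + b²)(c² + d²) = (ac − bd)² + (ad + bc)² = (ac + bd)² + (ad − bc)²:
  109 · 109 = 11881: from (3² + 10²)(3² + 10²), take (3·3 − 10·10, 3·10 + 10·3) = (9 − 100, 30 + 30) = (-91, 60); dropping signs (only squares matter) gives (91, 60); check 91² + 60² = 8281 + 3600 = 11881 ✓.
  Scale by k = 4: (4·91, 4·60) = (364, 240).
Step 4: Order so x ≤ y and verify: 240² + 364² = 57600 + 132496 = 190096 = n. ✓

n = 190096 = 240² + 364² (one valid representation with x ≤ y).


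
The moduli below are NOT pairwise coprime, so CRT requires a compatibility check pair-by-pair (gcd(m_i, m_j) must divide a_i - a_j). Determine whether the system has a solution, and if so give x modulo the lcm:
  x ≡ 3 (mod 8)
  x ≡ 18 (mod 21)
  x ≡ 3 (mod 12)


Moduli 8, 21, 12 are not pairwise coprime, so CRT works modulo lcm(m_i) when all pairwise compatibility conditions hold.
Pairwise compatibility: gcd(m_i, m_j) must divide a_i - a_j for every pair.
Merge one congruence at a time:
  Start: x ≡ 3 (mod 8).
  Combine with x ≡ 18 (mod 21): gcd(8, 21) = 1; 18 - 3 = 15, which IS divisible by 1, so compatible.
    Write x = 3 + 8·t and substitute into x ≡ 18 (mod 21): 8·t ≡ 18 − 3 = 15 (mod 21).
    The inverse of 8 mod 21 is 8 (since 8·8 = 64 = 3·21 + 1), so t ≡ 8·15 = 120 ≡ 15 (mod 21).
    Then x = 3 + 8·15 = 123, valid modulo lcm(8, 21) = 168: x ≡ 123 (mod 168).
  Combine with x ≡ 3 (mod 12): gcd(168, 12) = 12; 3 - 123 = -120, which IS divisible by 12, so compatible.
    Write x = 123 + 168·t and substitute into x ≡ 3 (mod 12): 168·t ≡ 3 − 123 = -120 (mod 12).
    Divide the congruence (and modulus) by g = 12: 14·t ≡ -10 (mod 1).
    Modulo 1 every t works; take t = 0.
    Then x = 123 + 168·0 = 123, valid modulo lcm(168, 12) = 168: x ≡ 123 (mod 168).
Verify: 123 mod 8 = 3, 123 mod 21 = 18, 123 mod 12 = 3.

x ≡ 123 (mod 168).


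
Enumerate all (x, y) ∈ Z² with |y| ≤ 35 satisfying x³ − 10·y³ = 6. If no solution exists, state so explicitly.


The equation is x³ - 10y³ = 6. For fixed y, x³ = 10·y³ + 6, so a solution requires the RHS to be a perfect cube.
Strategy: iterate y from -35 to 35, compute RHS = 10·y³ + 6, and check whether it is a (positive or negative) perfect cube.
Check small values of y:
  y = 0: RHS = 6 is not a perfect cube.
  y = 1: RHS = 16 is not a perfect cube.
  y = -1: RHS = -4 is not a perfect cube.
  y = 2: RHS = 86 is not a perfect cube.
  y = -2: RHS = -74 is not a perfect cube.
  y = 3: RHS = 276 is not a perfect cube.
  y = -3: RHS = -264 is not a perfect cube.
Continuing the search up to |y| = 35 finds no solutions either.
No (x, y) in the scanned range satisfies the equation.

No integer solutions with |y| ≤ 35.


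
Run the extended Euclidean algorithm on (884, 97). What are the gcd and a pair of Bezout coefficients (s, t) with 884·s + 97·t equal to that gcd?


Euclidean algorithm on (884, 97) — divide until remainder is 0:
  884 = 9 · 97 + 11
  97 = 8 · 11 + 9
  11 = 1 · 9 + 2
  9 = 4 · 2 + 1
  2 = 2 · 1 + 0
gcd(884, 97) = 1.
Track Bezout coefficients alongside the remainders: start with r₀ = 884 = a·1 + b·0 (s = 1, t = 0) and r₁ = 97 = a·0 + b·1 (s = 0, t = 1); each new remainder r_{k+1} = r_{k-1} − q_k·r_k inherits s_{k+1} = s_{k-1} − q_k·s_k, t_{k+1} = t_{k-1} − q_k·t_k, so r_k = a·s_k + b·t_k at every step:
  q = 9: r = 11, s = 1 − 9·0 = 1, t = 0 − 9·1 = -9  (check: 884·1 + 97·(-9) = 11)
  q = 8: r = 9, s = 0 − 8·1 = -8, t = 1 − 8·(-9) = 73  (check: 884·(-8) + 97·73 = 9)
  q = 1: r = 2, s = 1 − 1·(-8) = 9, t = -9 − 1·73 = -82  (check: 884·9 + 97·(-82) = 2)
  q = 4: r = 1, s = -8 − 4·9 = -44, t = 73 − 4·(-82) = 401  (check: 884·(-44) + 97·401 = 1)
The row with r = 1 (the gcd) gives the Bezout coefficients s = -44, t = 401.
Result: 884 · (-44) + 97 · (401) = 1.

gcd(884, 97) = 1; s = -44, t = 401 (check: 884·(-44) + 97·401 = 1).


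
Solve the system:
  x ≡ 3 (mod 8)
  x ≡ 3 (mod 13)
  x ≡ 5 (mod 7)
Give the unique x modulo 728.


Moduli 8, 13, 7 are pairwise coprime; by CRT there is a unique solution modulo M = 8 · 13 · 7 = 728.
Solve pairwise, accumulating the modulus:
  Start with x ≡ 3 (mod 8).
  Combine with x ≡ 3 (mod 13): since gcd(8, 13) = 1, we get a unique residue mod 104.
    Write x = 3 + 8·t and substitute into x ≡ 3 (mod 13): 8·t ≡ 3 − 3 = 0 (mod 13).
    The inverse of 8 mod 13 is 5 (since 8·5 = 40 = 3·13 + 1), so t ≡ 5·0 = 0 ≡ 0 (mod 13).
    Then x = 3 + 8·0 = 3, valid modulo lcm(8, 13) = 104: x ≡ 3 (mod 104).
  Combine with x ≡ 5 (mod 7): since gcd(104, 7) = 1, we get a unique residue mod 728.
    Write x = 3 + 104·t and substitute into x ≡ 5 (mod 7): 104·t ≡ 5 − 3 = 2 (mod 7).
    Reduce coefficients mod 7: 6·t ≡ 2 (mod 7).
    The inverse of 6 mod 7 is 6 (since 6·6 = 36 = 5·7 + 1), so t ≡ 6·2 = 12 ≡ 5 (mod 7).
    Then x = 3 + 104·5 = 523, valid modulo lcm(104, 7) = 728: x ≡ 523 (mod 728).
Verify: 523 mod 8 = 3 ✓, 523 mod 13 = 3 ✓, 523 mod 7 = 5 ✓.

x ≡ 523 (mod 728).


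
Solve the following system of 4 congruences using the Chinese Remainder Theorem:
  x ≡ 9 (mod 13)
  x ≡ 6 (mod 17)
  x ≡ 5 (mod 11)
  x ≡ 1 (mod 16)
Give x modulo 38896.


Product of moduli M = 13 · 17 · 11 · 16 = 38896.
Merge one congruence at a time:
  Start: x ≡ 9 (mod 13).
  Combine with x ≡ 6 (mod 17); new modulus lcm = 221.
    Write x = 9 + 13·t and substitute into x ≡ 6 (mod 17): 13·t ≡ 6 − 9 = -3 (mod 17).
    Reduce coefficients mod 17: 13·t ≡ 14 (mod 17).
    The inverse of 13 mod 17 is 4 (since 13·4 = 52 = 3·17 + 1), so t ≡ 4·14 = 56 ≡ 5 (mod 17).
    Then x = 9 + 13·5 = 74, valid modulo lcm(13, 17) = 221: x ≡ 74 (mod 221).
  Combine with x ≡ 5 (mod 11); new modulus lcm = 2431.
    Write x = 74 + 221·t and substitute into x ≡ 5 (mod 11): 221·t ≡ 5 − 74 = -69 (mod 11).
    Reduce coefficients mod 11: 1·t ≡ 8 (mod 11).
    So t ≡ 8 (mod 11).
    Then x = 74 + 221·8 = 1842, valid modulo lcm(221, 11) = 2431: x ≡ 1842 (mod 2431).
  Combine with x ≡ 1 (mod 16); new modulus lcm = 38896.
    Write x = 1842 + 2431·t and substitute into x ≡ 1 (mod 16): 2431·t ≡ 1 − 1842 = -1841 (mod 16).
    Reduce coefficients mod 16: 15·t ≡ 15 (mod 16).
    The inverse of 15 mod 16 is 15 (since 15·15 = 225 = 14·16 + 1), so t ≡ 15·15 = 225 ≡ 1 (mod 16).
    Then x = 1842 + 2431·1 = 4273, valid modulo lcm(2431, 16) = 38896: x ≡ 4273 (mod 38896).
Verify against each original: 4273 mod 13 = 9, 4273 mod 17 = 6, 4273 mod 11 = 5, 4273 mod 16 = 1.

x ≡ 4273 (mod 38896).


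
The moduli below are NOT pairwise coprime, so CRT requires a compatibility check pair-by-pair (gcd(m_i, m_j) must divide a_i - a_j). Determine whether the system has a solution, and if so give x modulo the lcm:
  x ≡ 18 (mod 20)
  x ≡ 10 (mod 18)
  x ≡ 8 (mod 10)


Moduli 20, 18, 10 are not pairwise coprime, so CRT works modulo lcm(m_i) when all pairwise compatibility conditions hold.
Pairwise compatibility: gcd(m_i, m_j) must divide a_i - a_j for every pair.
Merge one congruence at a time:
  Start: x ≡ 18 (mod 20).
  Combine with x ≡ 10 (mod 18): gcd(20, 18) = 2; 10 - 18 = -8, which IS divisible by 2, so compatible.
    Write x = 18 + 20·t and substitute into x ≡ 10 (mod 18): 20·t ≡ 10 − 18 = -8 (mod 18).
    Divide the congruence (and modulus) by g = 2: 10·t ≡ -4 (mod 9).
    Reduce coefficients mod 9: 1·t ≡ 5 (mod 9).
    So t ≡ 5 (mod 9).
    Then x = 18 + 20·5 = 118, valid modulo lcm(20, 18) = 180: x ≡ 118 (mod 180).
  Combine with x ≡ 8 (mod 10): gcd(180, 10) = 10; 8 - 118 = -110, which IS divisible by 10, so compatible.
    Write x = 118 + 180·t and substitute into x ≡ 8 (mod 10): 180·t ≡ 8 − 118 = -110 (mod 10).
    Divide the congruence (and modulus) by g = 10: 18·t ≡ -11 (mod 1).
    Modulo 1 every t works; take t = 0.
    Then x = 118 + 180·0 = 118, valid modulo lcm(180, 10) = 180: x ≡ 118 (mod 180).
Verify: 118 mod 20 = 18, 118 mod 18 = 10, 118 mod 10 = 8.

x ≡ 118 (mod 180).


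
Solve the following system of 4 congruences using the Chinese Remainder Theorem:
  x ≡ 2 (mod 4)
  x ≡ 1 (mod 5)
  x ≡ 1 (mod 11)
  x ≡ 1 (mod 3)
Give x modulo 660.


Product of moduli M = 4 · 5 · 11 · 3 = 660.
Merge one congruence at a time:
  Start: x ≡ 2 (mod 4).
  Combine with x ≡ 1 (mod 5); new modulus lcm = 20.
    Write x = 2 + 4·t and substitute into x ≡ 1 (mod 5): 4·t ≡ 1 − 2 = -1 (mod 5).
    Reduce coefficients mod 5: 4·t ≡ 4 (mod 5).
    The inverse of 4 mod 5 is 4 (since 4·4 = 16 = 3·5 + 1), so t ≡ 4·4 = 16 ≡ 1 (mod 5).
    Then x = 2 + 4·1 = 6, valid modulo lcm(4, 5) = 20: x ≡ 6 (mod 20).
  Combine with x ≡ 1 (mod 11); new modulus lcm = 220.
    Write x = 6 + 20·t and substitute into x ≡ 1 (mod 11): 20·t ≡ 1 − 6 = -5 (mod 11).
    Reduce coefficients mod 11: 9·t ≡ 6 (mod 11).
    The inverse of 9 mod 11 is 5 (since 9·5 = 45 = 4·11 + 1), so t ≡ 5·6 = 30 ≡ 8 (mod 11).
    Then x = 6 + 20·8 = 166, valid modulo lcm(20, 11) = 220: x ≡ 166 (mod 220).
  Combine with x ≡ 1 (mod 3); new modulus lcm = 660.
    Write x = 166 + 220·t and substitute into x ≡ 1 (mod 3): 220·t ≡ 1 − 166 = -165 (mod 3).
    Reduce coefficients mod 3: 1·t ≡ 0 (mod 3).
    So t ≡ 0 (mod 3).
    Then x = 166 + 220·0 = 166, valid modulo lcm(220, 3) = 660: x ≡ 166 (mod 660).
Verify against each original: 166 mod 4 = 2, 166 mod 5 = 1, 166 mod 11 = 1, 166 mod 3 = 1.

x ≡ 166 (mod 660).


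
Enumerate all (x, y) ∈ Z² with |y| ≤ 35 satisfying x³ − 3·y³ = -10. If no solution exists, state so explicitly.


The equation is x³ - 3y³ = -10. For fixed y, x³ = 3·y³ − 10, so a solution requires the RHS to be a perfect cube.
Strategy: iterate y from -35 to 35, compute RHS = 3·y³ − 10, and check whether it is a (positive or negative) perfect cube.
Check small values of y:
  y = 0: RHS = -10 is not a perfect cube.
  y = 1: RHS = -7 is not a perfect cube.
  y = -1: RHS = -13 is not a perfect cube.
  y = 2: RHS = 14 is not a perfect cube.
  y = -2: RHS = -34 is not a perfect cube.
  y = 3: RHS = 71 is not a perfect cube.
  y = -3: RHS = -91 is not a perfect cube.
Continuing, at y = -9: RHS = -2197 = (-13)³ ⇒ x = -13 works.
Searching the remaining y in |y| ≤ 35 finds no further solutions.
Collected solutions: (-13, -9).

Solutions (with |y| ≤ 35): (-13, -9).


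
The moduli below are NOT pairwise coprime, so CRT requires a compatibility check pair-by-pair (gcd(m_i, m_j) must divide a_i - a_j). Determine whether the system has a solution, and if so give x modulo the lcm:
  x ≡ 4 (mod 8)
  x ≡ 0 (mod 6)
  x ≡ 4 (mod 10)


Moduli 8, 6, 10 are not pairwise coprime, so CRT works modulo lcm(m_i) when all pairwise compatibility conditions hold.
Pairwise compatibility: gcd(m_i, m_j) must divide a_i - a_j for every pair.
Merge one congruence at a time:
  Start: x ≡ 4 (mod 8).
  Combine with x ≡ 0 (mod 6): gcd(8, 6) = 2; 0 - 4 = -4, which IS divisible by 2, so compatible.
    Write x = 4 + 8·t and substitute into x ≡ 0 (mod 6): 8·t ≡ 0 − 4 = -4 (mod 6).
    Divide the congruence (and modulus) by g = 2: 4·t ≡ -2 (mod 3).
    Reduce coefficients mod 3: 1·t ≡ 1 (mod 3).
    So t ≡ 1 (mod 3).
    Then x = 4 + 8·1 = 12, valid modulo lcm(8, 6) = 24: x ≡ 12 (mod 24).
  Combine with x ≡ 4 (mod 10): gcd(24, 10) = 2; 4 - 12 = -8, which IS divisible by 2, so compatible.
    Write x = 12 + 24·t and substitute into x ≡ 4 (mod 10): 24·t ≡ 4 − 12 = -8 (mod 10).
    Divide the congruence (and modulus) by g = 2: 12·t ≡ -4 (mod 5).
    Reduce coefficients mod 5: 2·t ≡ 1 (mod 5).
    The inverse of 2 mod 5 is 3 (since 2·3 = 6 = 1·5 + 1), so t ≡ 3·1 = 3 ≡ 3 (mod 5).
    Then x = 12 + 24·3 = 84, valid modulo lcm(24, 10) = 120: x ≡ 84 (mod 120).
Verify: 84 mod 8 = 4, 84 mod 6 = 0, 84 mod 10 = 4.

x ≡ 84 (mod 120).


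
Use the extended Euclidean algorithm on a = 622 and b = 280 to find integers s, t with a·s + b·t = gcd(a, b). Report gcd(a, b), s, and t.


Euclidean algorithm on (622, 280) — divide until remainder is 0:
  622 = 2 · 280 + 62
  280 = 4 · 62 + 32
  62 = 1 · 32 + 30
  32 = 1 · 30 + 2
  30 = 15 · 2 + 0
gcd(622, 280) = 2.
Track Bezout coefficients alongside the remainders: start with r₀ = 622 = a·1 + b·0 (s = 1, t = 0) and r₁ = 280 = a·0 + b·1 (s = 0, t = 1); each new remainder r_{k+1} = r_{k-1} − q_k·r_k inherits s_{k+1} = s_{k-1} − q_k·s_k, t_{k+1} = t_{k-1} − q_k·t_k, so r_k = a·s_k + b·t_k at every step:
  q = 2: r = 62, s = 1 − 2·0 = 1, t = 0 − 2·1 = -2  (check: 622·1 + 280·(-2) = 62)
  q = 4: r = 32, s = 0 − 4·1 = -4, t = 1 − 4·(-2) = 9  (check: 622·(-4) + 280·9 = 32)
  q = 1: r = 30, s = 1 − 1·(-4) = 5, t = -2 − 1·9 = -11  (check: 622·5 + 280·(-11) = 30)
  q = 1: r = 2, s = -4 − 1·5 = -9, t = 9 − 1·(-11) = 20  (check: 622·(-9) + 280·20 = 2)
The row with r = 2 (the gcd) gives the Bezout coefficients s = -9, t = 20.
Result: 622 · (-9) + 280 · (20) = 2.

gcd(622, 280) = 2; s = -9, t = 20 (check: 622·(-9) + 280·20 = 2).


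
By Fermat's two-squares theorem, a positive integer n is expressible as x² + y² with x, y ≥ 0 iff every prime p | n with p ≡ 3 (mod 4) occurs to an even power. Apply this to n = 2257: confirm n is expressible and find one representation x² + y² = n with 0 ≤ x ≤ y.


Step 1: Factor n = 2257 = 37 · 61.
Step 2: Check the mod-4 condition on each prime factor: 37 ≡ 1 (mod 4), exponent 1; 61 ≡ 1 (mod 4), exponent 1.
All primes ≡ 3 (mod 4) appear to even exponent (or don't appear), so by the two-squares theorem n IS expressible as a sum of two squares.
Step 3: Build a representation. Here n = 37 · 61 is a product of primes ≡ 1 (mod 4). Each prime p ≡ 1 (mod 4) is itself a sum of two squares; find a² by testing p − a² for a perfect square:
  37: 37 − 1² = 36 = 6² ⇒ 37 = 1² + 6².
  61: 61 − 1² = 60, 61 − 2² = 57, 61 − 3² = 52, 61 − 4² = 45, 61 − 5² = 36 = 6² ⇒ 61 = 5² + 6².
  Combine using the Brahmagupta–Fibonacci identity (a² + b²)(c² + d²) = (ac − bd)² + (ad + bc)² = (ac + bd)² + (ad − bc)²:
  37 · 61 = 2257: from (1² + 6²)(5² + 6²), take (1·5 − 6·6, 1·6 + 6·5) = (5 − 36, 6 + 30) = (-31, 36); dropping signs (only squares matter) gives (31, 36); check 31² + 36² = 961 + 1296 = 2257 ✓.
Step 4: Order so x ≤ y and verify: 31² + 36² = 961 + 1296 = 2257 = n. ✓

n = 2257 = 31² + 36² (one valid representation with x ≤ y).


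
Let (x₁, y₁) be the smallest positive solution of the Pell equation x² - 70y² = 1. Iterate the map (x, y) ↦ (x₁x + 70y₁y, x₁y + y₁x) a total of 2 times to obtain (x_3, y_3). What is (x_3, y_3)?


Step 1: Find the fundamental solution (x₁, y₁) of x² - 70y² = 1.
  Expand √70 as a continued fraction. a₀ = ⌊√70⌋ = 8; iterate m_{k+1} = d_k·a_k − m_k, d_{k+1} = (70 − m_{k+1}²)/d_k, a_{k+1} = ⌊(a₀ + m_{k+1})/d_{k+1}⌋ (starting m₀ = 0, d₀ = 1), with convergents p_k = a_k·p_{k-1} + p_{k-2}, q_k = a_k·q_{k-1} + q_{k-2} (p₋₁ = 1, q₋₁ = 0):
  k = 0: a₀ = 8; p₀/q₀ = 8/1; p₀² − 70·q₀² = 64 − 70 = -6.
  k = 1: m = 8, d = 6, a = ⌊(8 + 8)/6⌋ = 2; p/q = (2·8 + 1)/(2·1 + 0) = 17/2; p² − 70·q² = 289 − 280 = 9.
  k = 2: m = 4, d = 9, a = ⌊(8 + 4)/9⌋ = 1; p/q = (1·17 + 8)/(1·2 + 1) = 25/3; p² − 70·q² = 625 − 630 = -5.
  k = 3: m = 5, d = 5, a = ⌊(8 + 5)/5⌋ = 2; p/q = (2·25 + 17)/(2·3 + 2) = 67/8; p² − 70·q² = 4489 − 4480 = 9.
  k = 4: m = 5, d = 9, a = ⌊(8 + 5)/9⌋ = 1; p/q = (1·67 + 25)/(1·8 + 3) = 92/11; p² − 70·q² = 8464 − 8470 = -6.
  k = 5: m = 4, d = 6, a = ⌊(8 + 4)/6⌋ = 2; p/q = (2·92 + 67)/(2·11 + 8) = 251/30; p² − 70·q² = 63001 − 63000 = 1.
  The first convergent with p² − 70·q² = 1 gives the fundamental solution (x₁, y₁) = (251, 30).
Step 2: Apply the recurrence (x_{n+1}, y_{n+1}) = (x₁x_n + 70y₁y_n, x₁y_n + y₁x_n) repeatedly.
  From (x_1, y_1) = (251, 30): x_2 = 251·251 + 70·30·30 = 126001; y_2 = 251·30 + 30·251 = 15060.
  From (x_2, y_2) = (126001, 15060): x_3 = 251·126001 + 70·30·15060 = 63252251; y_3 = 251·15060 + 30·126001 = 7560090.
Step 3: Verify x_3² - 70·y_3² = 4000847256567001 - 4000847256567000 = 1 (should be 1). ✓

(x_1, y_1) = (251, 30); (x_3, y_3) = (63252251, 7560090).


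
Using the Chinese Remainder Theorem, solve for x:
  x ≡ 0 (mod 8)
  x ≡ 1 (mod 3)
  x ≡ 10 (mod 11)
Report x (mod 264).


Moduli 8, 3, 11 are pairwise coprime; by CRT there is a unique solution modulo M = 8 · 3 · 11 = 264.
Solve pairwise, accumulating the modulus:
  Start with x ≡ 0 (mod 8).
  Combine with x ≡ 1 (mod 3): since gcd(8, 3) = 1, we get a unique residue mod 24.
    Write x = 0 + 8·t and substitute into x ≡ 1 (mod 3): 8·t ≡ 1 − 0 = 1 (mod 3).
    Reduce coefficients mod 3: 2·t ≡ 1 (mod 3).
    The inverse of 2 mod 3 is 2 (since 2·2 = 4 = 1·3 + 1), so t ≡ 2·1 = 2 ≡ 2 (mod 3).
    Then x = 0 + 8·2 = 16, valid modulo lcm(8, 3) = 24: x ≡ 16 (mod 24).
  Combine with x ≡ 10 (mod 11): since gcd(24, 11) = 1, we get a unique residue mod 264.
    Write x = 16 + 24·t and substitute into x ≡ 10 (mod 11): 24·t ≡ 10 − 16 = -6 (mod 11).
    Reduce coefficients mod 11: 2·t ≡ 5 (mod 11).
    The inverse of 2 mod 11 is 6 (since 2·6 = 12 = 1·11 + 1), so t ≡ 6·5 = 30 ≡ 8 (mod 11).
    Then x = 16 + 24·8 = 208, valid modulo lcm(24, 11) = 264: x ≡ 208 (mod 264).
Verify: 208 mod 8 = 0 ✓, 208 mod 3 = 1 ✓, 208 mod 11 = 10 ✓.

x ≡ 208 (mod 264).


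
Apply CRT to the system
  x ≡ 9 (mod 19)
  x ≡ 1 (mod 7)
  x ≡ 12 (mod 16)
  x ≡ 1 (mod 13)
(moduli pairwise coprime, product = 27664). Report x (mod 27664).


Product of moduli M = 19 · 7 · 16 · 13 = 27664.
Merge one congruence at a time:
  Start: x ≡ 9 (mod 19).
  Combine with x ≡ 1 (mod 7); new modulus lcm = 133.
    Write x = 9 + 19·t and substitute into x ≡ 1 (mod 7): 19·t ≡ 1 − 9 = -8 (mod 7).
    Reduce coefficients mod 7: 5·t ≡ 6 (mod 7).
    The inverse of 5 mod 7 is 3 (since 5·3 = 15 = 2·7 + 1), so t ≡ 3·6 = 18 ≡ 4 (mod 7).
    Then x = 9 + 19·4 = 85, valid modulo lcm(19, 7) = 133: x ≡ 85 (mod 133).
  Combine with x ≡ 12 (mod 16); new modulus lcm = 2128.
    Write x = 85 + 133·t and substitute into x ≡ 12 (mod 16): 133·t ≡ 12 − 85 = -73 (mod 16).
    Reduce coefficients mod 16: 5·t ≡ 7 (mod 16).
    The inverse of 5 mod 16 is 13 (since 5·13 = 65 = 4·16 + 1), so t ≡ 13·7 = 91 ≡ 11 (mod 16).
    Then x = 85 + 133·11 = 1548, valid modulo lcm(133, 16) = 2128: x ≡ 1548 (mod 2128).
  Combine with x ≡ 1 (mod 13); new modulus lcm = 27664.
    Write x = 1548 + 2128·t and substitute into x ≡ 1 (mod 13): 2128·t ≡ 1 − 1548 = -1547 (mod 13).
    Reduce coefficients mod 13: 9·t ≡ 0 (mod 13).
    The inverse of 9 mod 13 is 3 (since 9·3 = 27 = 2·13 + 1), so t ≡ 3·0 = 0 ≡ 0 (mod 13).
    Then x = 1548 + 2128·0 = 1548, valid modulo lcm(2128, 13) = 27664: x ≡ 1548 (mod 27664).
Verify against each original: 1548 mod 19 = 9, 1548 mod 7 = 1, 1548 mod 16 = 12, 1548 mod 13 = 1.

x ≡ 1548 (mod 27664).


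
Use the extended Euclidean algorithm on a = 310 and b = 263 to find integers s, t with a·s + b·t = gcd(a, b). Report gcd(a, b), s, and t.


Euclidean algorithm on (310, 263) — divide until remainder is 0:
  310 = 1 · 263 + 47
  263 = 5 · 47 + 28
  47 = 1 · 28 + 19
  28 = 1 · 19 + 9
  19 = 2 · 9 + 1
  9 = 9 · 1 + 0
gcd(310, 263) = 1.
Track Bezout coefficients alongside the remainders: start with r₀ = 310 = a·1 + b·0 (s = 1, t = 0) and r₁ = 263 = a·0 + b·1 (s = 0, t = 1); each new remainder r_{k+1} = r_{k-1} − q_k·r_k inherits s_{k+1} = s_{k-1} − q_k·s_k, t_{k+1} = t_{k-1} − q_k·t_k, so r_k = a·s_k + b·t_k at every step:
  q = 1: r = 47, s = 1 − 1·0 = 1, t = 0 − 1·1 = -1  (check: 310·1 + 263·(-1) = 47)
  q = 5: r = 28, s = 0 − 5·1 = -5, t = 1 − 5·(-1) = 6  (check: 310·(-5) + 263·6 = 28)
  q = 1: r = 19, s = 1 − 1·(-5) = 6, t = -1 − 1·6 = -7  (check: 310·6 + 263·(-7) = 19)
  q = 1: r = 9, s = -5 − 1·6 = -11, t = 6 − 1·(-7) = 13  (check: 310·(-11) + 263·13 = 9)
  q = 2: r = 1, s = 6 − 2·(-11) = 28, t = -7 − 2·13 = -33  (check: 310·28 + 263·(-33) = 1)
The row with r = 1 (the gcd) gives the Bezout coefficients s = 28, t = -33.
Result: 310 · (28) + 263 · (-33) = 1.

gcd(310, 263) = 1; s = 28, t = -33 (check: 310·28 + 263·(-33) = 1).


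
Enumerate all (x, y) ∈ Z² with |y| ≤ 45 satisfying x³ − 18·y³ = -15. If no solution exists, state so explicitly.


The equation is x³ - 18y³ = -15. For fixed y, x³ = 18·y³ − 15, so a solution requires the RHS to be a perfect cube.
Strategy: iterate y from -45 to 45, compute RHS = 18·y³ − 15, and check whether it is a (positive or negative) perfect cube.
Check small values of y:
  y = 0: RHS = -15 is not a perfect cube.
  y = 1: RHS = 3 is not a perfect cube.
  y = -1: RHS = -33 is not a perfect cube.
  y = 2: RHS = 129 is not a perfect cube.
  y = -2: RHS = -159 is not a perfect cube.
  y = 3: RHS = 471 is not a perfect cube.
  y = -3: RHS = -501 is not a perfect cube.
Continuing the search up to |y| = 45 finds no solutions either.
No (x, y) in the scanned range satisfies the equation.

No integer solutions with |y| ≤ 45.


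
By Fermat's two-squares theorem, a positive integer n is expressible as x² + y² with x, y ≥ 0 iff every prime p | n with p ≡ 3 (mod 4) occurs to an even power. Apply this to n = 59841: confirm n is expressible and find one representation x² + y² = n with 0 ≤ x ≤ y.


Step 1: Factor n = 59841 = 3^2 · 61 · 109.
Step 2: Check the mod-4 condition on each prime factor: 3 ≡ 3 (mod 4), exponent 2 (must be even); 61 ≡ 1 (mod 4), exponent 1; 109 ≡ 1 (mod 4), exponent 1.
All primes ≡ 3 (mod 4) appear to even exponent (or don't appear), so by the two-squares theorem n IS expressible as a sum of two squares.
Step 3: Build a representation. Group n = k² · m with k = 3 and m = 61 · 109 = 6649 (a product of primes ≡ 1 (mod 4)); a representation of m scales to one of n via (k·x)² + (k·y)² = k²(x² + y²). Each prime p ≡ 1 (mod 4) is itself a sum of two squares; find a² by testing p − a² for a perfect square:
  61: 61 − 1² = 60, 61 − 2² = 57, 61 − 3² = 52, 61 − 4² = 45, 61 − 5² = 36 = 6² ⇒ 61 = 5² + 6².
  109: 109 − 1² = 108, 109 − 2² = 105, 109 − 3² = 100 = 10² ⇒ 109 = 3² + 10².
  Combine using the Brahmagupta–Fibonacci identity (a² + b²)(c² + d²) = (ac − bd)² + (ad + bc)² = (ac + bd)² + (ad − bc)²:
  61 · 109 = 6649: from (5² + 6²)(3² + 10²), take (5·3 − 6·10, 5·10 + 6·3) = (15 − 60, 50 + 18) = (-45, 68); dropping signs (only squares matter) gives (45, 68); check 45² + 68² = 2025 + 4624 = 6649 ✓.
  Scale by k = 3: (3·45, 3·68) = (135, 204).
Step 4: Order so x ≤ y and verify: 135² + 204² = 18225 + 41616 = 59841 = n. ✓

n = 59841 = 135² + 204² (one valid representation with x ≤ y).


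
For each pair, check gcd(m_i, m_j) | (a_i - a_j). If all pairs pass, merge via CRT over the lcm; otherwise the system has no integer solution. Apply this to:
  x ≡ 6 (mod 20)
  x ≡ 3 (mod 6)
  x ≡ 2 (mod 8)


Moduli 20, 6, 8 are not pairwise coprime, so CRT works modulo lcm(m_i) when all pairwise compatibility conditions hold.
Pairwise compatibility: gcd(m_i, m_j) must divide a_i - a_j for every pair.
Merge one congruence at a time:
  Start: x ≡ 6 (mod 20).
  Combine with x ≡ 3 (mod 6): gcd(20, 6) = 2, and 3 - 6 = -3 is NOT divisible by 2.
    ⇒ system is inconsistent (no integer solution).

No solution (the system is inconsistent).


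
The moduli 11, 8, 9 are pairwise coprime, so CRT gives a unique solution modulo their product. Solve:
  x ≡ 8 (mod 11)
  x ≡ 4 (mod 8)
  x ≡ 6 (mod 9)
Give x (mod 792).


Moduli 11, 8, 9 are pairwise coprime; by CRT there is a unique solution modulo M = 11 · 8 · 9 = 792.
Solve pairwise, accumulating the modulus:
  Start with x ≡ 8 (mod 11).
  Combine with x ≡ 4 (mod 8): since gcd(11, 8) = 1, we get a unique residue mod 88.
    Write x = 8 + 11·t and substitute into x ≡ 4 (mod 8): 11·t ≡ 4 − 8 = -4 (mod 8).
    Reduce coefficients mod 8: 3·t ≡ 4 (mod 8).
    The inverse of 3 mod 8 is 3 (since 3·3 = 9 = 1·8 + 1), so t ≡ 3·4 = 12 ≡ 4 (mod 8).
    Then x = 8 + 11·4 = 52, valid modulo lcm(11, 8) = 88: x ≡ 52 (mod 88).
  Combine with x ≡ 6 (mod 9): since gcd(88, 9) = 1, we get a unique residue mod 792.
    Write x = 52 + 88·t and substitute into x ≡ 6 (mod 9): 88·t ≡ 6 − 52 = -46 (mod 9).
    Reduce coefficients mod 9: 7·t ≡ 8 (mod 9).
    The inverse of 7 mod 9 is 4 (since 7·4 = 28 = 3·9 + 1), so t ≡ 4·8 = 32 ≡ 5 (mod 9).
    Then x = 52 + 88·5 = 492, valid modulo lcm(88, 9) = 792: x ≡ 492 (mod 792).
Verify: 492 mod 11 = 8 ✓, 492 mod 8 = 4 ✓, 492 mod 9 = 6 ✓.

x ≡ 492 (mod 792).


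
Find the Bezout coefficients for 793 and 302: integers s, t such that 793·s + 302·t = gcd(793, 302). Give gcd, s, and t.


Euclidean algorithm on (793, 302) — divide until remainder is 0:
  793 = 2 · 302 + 189
  302 = 1 · 189 + 113
  189 = 1 · 113 + 76
  113 = 1 · 76 + 37
  76 = 2 · 37 + 2
  37 = 18 · 2 + 1
  2 = 2 · 1 + 0
gcd(793, 302) = 1.
Track Bezout coefficients alongside the remainders: start with r₀ = 793 = a·1 + b·0 (s = 1, t = 0) and r₁ = 302 = a·0 + b·1 (s = 0, t = 1); each new remainder r_{k+1} = r_{k-1} − q_k·r_k inherits s_{k+1} = s_{k-1} − q_k·s_k, t_{k+1} = t_{k-1} − q_k·t_k, so r_k = a·s_k + b·t_k at every step:
  q = 2: r = 189, s = 1 − 2·0 = 1, t = 0 − 2·1 = -2  (check: 793·1 + 302·(-2) = 189)
  q = 1: r = 113, s = 0 − 1·1 = -1, t = 1 − 1·(-2) = 3  (check: 793·(-1) + 302·3 = 113)
  q = 1: r = 76, s = 1 − 1·(-1) = 2, t = -2 − 1·3 = -5  (check: 793·2 + 302·(-5) = 76)
  q = 1: r = 37, s = -1 − 1·2 = -3, t = 3 − 1·(-5) = 8  (check: 793·(-3) + 302·8 = 37)
  q = 2: r = 2, s = 2 − 2·(-3) = 8, t = -5 − 2·8 = -21  (check: 793·8 + 302·(-21) = 2)
  q = 18: r = 1, s = -3 − 18·8 = -147, t = 8 − 18·(-21) = 386  (check: 793·(-147) + 302·386 = 1)
The row with r = 1 (the gcd) gives the Bezout coefficients s = -147, t = 386.
Result: 793 · (-147) + 302 · (386) = 1.

gcd(793, 302) = 1; s = -147, t = 386 (check: 793·(-147) + 302·386 = 1).


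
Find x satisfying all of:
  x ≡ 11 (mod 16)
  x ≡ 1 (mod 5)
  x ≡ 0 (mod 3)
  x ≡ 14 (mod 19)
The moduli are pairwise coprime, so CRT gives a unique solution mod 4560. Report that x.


Product of moduli M = 16 · 5 · 3 · 19 = 4560.
Merge one congruence at a time:
  Start: x ≡ 11 (mod 16).
  Combine with x ≡ 1 (mod 5); new modulus lcm = 80.
    Write x = 11 + 16·t and substitute into x ≡ 1 (mod 5): 16·t ≡ 1 − 11 = -10 (mod 5).
    Reduce coefficients mod 5: 1·t ≡ 0 (mod 5).
    So t ≡ 0 (mod 5).
    Then x = 11 + 16·0 = 11, valid modulo lcm(16, 5) = 80: x ≡ 11 (mod 80).
  Combine with x ≡ 0 (mod 3); new modulus lcm = 240.
    Write x = 11 + 80·t and substitute into x ≡ 0 (mod 3): 80·t ≡ 0 − 11 = -11 (mod 3).
    Reduce coefficients mod 3: 2·t ≡ 1 (mod 3).
    The inverse of 2 mod 3 is 2 (since 2·2 = 4 = 1·3 + 1), so t ≡ 2·1 = 2 ≡ 2 (mod 3).
    Then x = 11 + 80·2 = 171, valid modulo lcm(80, 3) = 240: x ≡ 171 (mod 240).
  Combine with x ≡ 14 (mod 19); new modulus lcm = 4560.
    Write x = 171 + 240·t and substitute into x ≡ 14 (mod 19): 240·t ≡ 14 − 171 = -157 (mod 19).
    Reduce coefficients mod 19: 12·t ≡ 14 (mod 19).
    The inverse of 12 mod 19 is 8 (since 12·8 = 96 = 5·19 + 1), so t ≡ 8·14 = 112 ≡ 17 (mod 19).
    Then x = 171 + 240·17 = 4251, valid modulo lcm(240, 19) = 4560: x ≡ 4251 (mod 4560).
Verify against each original: 4251 mod 16 = 11, 4251 mod 5 = 1, 4251 mod 3 = 0, 4251 mod 19 = 14.

x ≡ 4251 (mod 4560).


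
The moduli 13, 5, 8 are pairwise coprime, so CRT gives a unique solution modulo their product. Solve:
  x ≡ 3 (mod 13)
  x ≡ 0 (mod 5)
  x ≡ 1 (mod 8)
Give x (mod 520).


Moduli 13, 5, 8 are pairwise coprime; by CRT there is a unique solution modulo M = 13 · 5 · 8 = 520.
Solve pairwise, accumulating the modulus:
  Start with x ≡ 3 (mod 13).
  Combine with x ≡ 0 (mod 5): since gcd(13, 5) = 1, we get a unique residue mod 65.
    Write x = 3 + 13·t and substitute into x ≡ 0 (mod 5): 13·t ≡ 0 − 3 = -3 (mod 5).
    Reduce coefficients mod 5: 3·t ≡ 2 (mod 5).
    The inverse of 3 mod 5 is 2 (since 3·2 = 6 = 1·5 + 1), so t ≡ 2·2 = 4 ≡ 4 (mod 5).
    Then x = 3 + 13·4 = 55, valid modulo lcm(13, 5) = 65: x ≡ 55 (mod 65).
  Combine with x ≡ 1 (mod 8): since gcd(65, 8) = 1, we get a unique residue mod 520.
    Write x = 55 + 65·t and substitute into x ≡ 1 (mod 8): 65·t ≡ 1 − 55 = -54 (mod 8).
    Reduce coefficients mod 8: 1·t ≡ 2 (mod 8).
    So t ≡ 2 (mod 8).
    Then x = 55 + 65·2 = 185, valid modulo lcm(65, 8) = 520: x ≡ 185 (mod 520).
Verify: 185 mod 13 = 3 ✓, 185 mod 5 = 0 ✓, 185 mod 8 = 1 ✓.

x ≡ 185 (mod 520).


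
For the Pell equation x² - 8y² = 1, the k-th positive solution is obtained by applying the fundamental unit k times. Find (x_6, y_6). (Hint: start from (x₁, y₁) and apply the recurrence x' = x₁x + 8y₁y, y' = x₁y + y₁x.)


Step 1: Find the fundamental solution (x₁, y₁) of x² - 8y² = 1.
  Expand √8 as a continued fraction. a₀ = ⌊√8⌋ = 2; iterate m_{k+1} = d_k·a_k − m_k, d_{k+1} = (8 − m_{k+1}²)/d_k, a_{k+1} = ⌊(a₀ + m_{k+1})/d_{k+1}⌋ (starting m₀ = 0, d₀ = 1), with convergents p_k = a_k·p_{k-1} + p_{k-2}, q_k = a_k·q_{k-1} + q_{k-2} (p₋₁ = 1, q₋₁ = 0):
  k = 0: a₀ = 2; p₀/q₀ = 2/1; p₀² − 8·q₀² = 4 − 8 = -4.
  k = 1: m = 2, d = 4, a = ⌊(2 + 2)/4⌋ = 1; p/q = (1·2 + 1)/(1·1 + 0) = 3/1; p² − 8·q² = 9 − 8 = 1.
  The first convergent with p² − 8·q² = 1 gives the fundamental solution (x₁, y₁) = (3, 1).
Step 2: Apply the recurrence (x_{n+1}, y_{n+1}) = (x₁x_n + 8y₁y_n, x₁y_n + y₁x_n) repeatedly.
  From (x_1, y_1) = (3, 1): x_2 = 3·3 + 8·1·1 = 17; y_2 = 3·1 + 1·3 = 6.
  From (x_2, y_2) = (17, 6): x_3 = 3·17 + 8·1·6 = 99; y_3 = 3·6 + 1·17 = 35.
  From (x_3, y_3) = (99, 35): x_4 = 3·99 + 8·1·35 = 577; y_4 = 3·35 + 1·99 = 204.
  From (x_4, y_4) = (577, 204): x_5 = 3·577 + 8·1·204 = 3363; y_5 = 3·204 + 1·577 = 1189.
  From (x_5, y_5) = (3363, 1189): x_6 = 3·3363 + 8·1·1189 = 19601; y_6 = 3·1189 + 1·3363 = 6930.
Step 3: Verify x_6² - 8·y_6² = 384199201 - 384199200 = 1 (should be 1). ✓

(x_1, y_1) = (3, 1); (x_6, y_6) = (19601, 6930).


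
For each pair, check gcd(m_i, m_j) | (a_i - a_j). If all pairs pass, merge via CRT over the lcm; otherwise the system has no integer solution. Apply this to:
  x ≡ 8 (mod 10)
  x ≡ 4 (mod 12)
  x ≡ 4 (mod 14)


Moduli 10, 12, 14 are not pairwise coprime, so CRT works modulo lcm(m_i) when all pairwise compatibility conditions hold.
Pairwise compatibility: gcd(m_i, m_j) must divide a_i - a_j for every pair.
Merge one congruence at a time:
  Start: x ≡ 8 (mod 10).
  Combine with x ≡ 4 (mod 12): gcd(10, 12) = 2; 4 - 8 = -4, which IS divisible by 2, so compatible.
    Write x = 8 + 10·t and substitute into x ≡ 4 (mod 12): 10·t ≡ 4 − 8 = -4 (mod 12).
    Divide the congruence (and modulus) by g = 2: 5·t ≡ -2 (mod 6).
    Reduce coefficients mod 6: 5·t ≡ 4 (mod 6).
    The inverse of 5 mod 6 is 5 (since 5·5 = 25 = 4·6 + 1), so t ≡ 5·4 = 20 ≡ 2 (mod 6).
    Then x = 8 + 10·2 = 28, valid modulo lcm(10, 12) = 60: x ≡ 28 (mod 60).
  Combine with x ≡ 4 (mod 14): gcd(60, 14) = 2; 4 - 28 = -24, which IS divisible by 2, so compatible.
    Write x = 28 + 60·t and substitute into x ≡ 4 (mod 14): 60·t ≡ 4 − 28 = -24 (mod 14).
    Divide the congruence (and modulus) by g = 2: 30·t ≡ -12 (mod 7).
    Reduce coefficients mod 7: 2·t ≡ 2 (mod 7).
    The inverse of 2 mod 7 is 4 (since 2·4 = 8 = 1·7 + 1), so t ≡ 4·2 = 8 ≡ 1 (mod 7).
    Then x = 28 + 60·1 = 88, valid modulo lcm(60, 14) = 420: x ≡ 88 (mod 420).
Verify: 88 mod 10 = 8, 88 mod 12 = 4, 88 mod 14 = 4.

x ≡ 88 (mod 420).


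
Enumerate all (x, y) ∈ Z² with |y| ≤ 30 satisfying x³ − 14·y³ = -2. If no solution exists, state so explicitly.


The equation is x³ - 14y³ = -2. For fixed y, x³ = 14·y³ − 2, so a solution requires the RHS to be a perfect cube.
Strategy: iterate y from -30 to 30, compute RHS = 14·y³ − 2, and check whether it is a (positive or negative) perfect cube.
Check small values of y:
  y = 0: RHS = -2 is not a perfect cube.
  y = 1: RHS = 12 is not a perfect cube.
  y = -1: RHS = -16 is not a perfect cube.
  y = 2: RHS = 110 is not a perfect cube.
  y = -2: RHS = -114 is not a perfect cube.
  y = 3: RHS = 376 is not a perfect cube.
  y = -3: RHS = -380 is not a perfect cube.
Continuing the search up to |y| = 30 finds no solutions either.
No (x, y) in the scanned range satisfies the equation.

No integer solutions with |y| ≤ 30.


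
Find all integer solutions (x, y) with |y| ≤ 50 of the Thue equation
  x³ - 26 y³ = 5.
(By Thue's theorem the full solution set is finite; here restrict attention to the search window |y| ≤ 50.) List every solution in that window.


The equation is x³ - 26y³ = 5. For fixed y, x³ = 26·y³ + 5, so a solution requires the RHS to be a perfect cube.
Strategy: iterate y from -50 to 50, compute RHS = 26·y³ + 5, and check whether it is a (positive or negative) perfect cube.
Check small values of y:
  y = 0: RHS = 5 is not a perfect cube.
  y = 1: RHS = 31 is not a perfect cube.
  y = -1: RHS = -21 is not a perfect cube.
  y = 2: RHS = 213 is not a perfect cube.
  y = -2: RHS = -203 is not a perfect cube.
  y = 3: RHS = 707 is not a perfect cube.
  y = -3: RHS = -697 is not a perfect cube.
Continuing the search up to |y| = 50 finds no solutions either.
No (x, y) in the scanned range satisfies the equation.

No integer solutions with |y| ≤ 50.


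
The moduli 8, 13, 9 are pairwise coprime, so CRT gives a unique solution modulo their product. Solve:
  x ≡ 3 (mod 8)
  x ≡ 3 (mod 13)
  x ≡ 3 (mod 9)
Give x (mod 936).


Moduli 8, 13, 9 are pairwise coprime; by CRT there is a unique solution modulo M = 8 · 13 · 9 = 936.
Solve pairwise, accumulating the modulus:
  Start with x ≡ 3 (mod 8).
  Combine with x ≡ 3 (mod 13): since gcd(8, 13) = 1, we get a unique residue mod 104.
    Write x = 3 + 8·t and substitute into x ≡ 3 (mod 13): 8·t ≡ 3 − 3 = 0 (mod 13).
    The inverse of 8 mod 13 is 5 (since 8·5 = 40 = 3·13 + 1), so t ≡ 5·0 = 0 ≡ 0 (mod 13).
    Then x = 3 + 8·0 = 3, valid modulo lcm(8, 13) = 104: x ≡ 3 (mod 104).
  Combine with x ≡ 3 (mod 9): since gcd(104, 9) = 1, we get a unique residue mod 936.
    Write x = 3 + 104·t and substitute into x ≡ 3 (mod 9): 104·t ≡ 3 − 3 = 0 (mod 9).
    Reduce coefficients mod 9: 5·t ≡ 0 (mod 9).
    The inverse of 5 mod 9 is 2 (since 5·2 = 10 = 1·9 + 1), so t ≡ 2·0 = 0 ≡ 0 (mod 9).
    Then x = 3 + 104·0 = 3, valid modulo lcm(104, 9) = 936: x ≡ 3 (mod 936).
Verify: 3 mod 8 = 3 ✓, 3 mod 13 = 3 ✓, 3 mod 9 = 3 ✓.

x ≡ 3 (mod 936).
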